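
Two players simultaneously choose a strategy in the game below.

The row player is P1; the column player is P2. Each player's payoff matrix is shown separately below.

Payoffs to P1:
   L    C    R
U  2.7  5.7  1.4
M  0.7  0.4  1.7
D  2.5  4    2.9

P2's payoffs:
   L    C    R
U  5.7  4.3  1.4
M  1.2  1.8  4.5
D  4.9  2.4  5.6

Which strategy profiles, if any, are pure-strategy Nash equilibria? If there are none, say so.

The pure Nash equilibria are (U, L) and (D, R).

Check each profile: it is a Nash equilibrium iff no player can strictly gain by switching unilaterally.
(U, L): P1 gets 2.7, best alternative 2.5; P2 gets 5.7, best alternative 4.3. No profitable deviation — NE.
(U, C): P2 can switch to L (4.3 → 5.7). Not NE.
(U, R): P1 can switch to M (1.4 → 1.7). Not NE.
(M, L): P1 can switch to U (0.7 → 2.7). Not NE.
(M, C): P1 can switch to U (0.4 → 5.7). Not NE.
(M, R): P1 can switch to D (1.7 → 2.9). Not NE.
(D, L): P1 can switch to U (2.5 → 2.7). Not NE.
(D, R): P1 gets 2.9, best alternative 1.7; P2 gets 5.6, best alternative 4.9. No profitable deviation — NE.
(The remaining 1 profile has a profitable deviation by the same check.)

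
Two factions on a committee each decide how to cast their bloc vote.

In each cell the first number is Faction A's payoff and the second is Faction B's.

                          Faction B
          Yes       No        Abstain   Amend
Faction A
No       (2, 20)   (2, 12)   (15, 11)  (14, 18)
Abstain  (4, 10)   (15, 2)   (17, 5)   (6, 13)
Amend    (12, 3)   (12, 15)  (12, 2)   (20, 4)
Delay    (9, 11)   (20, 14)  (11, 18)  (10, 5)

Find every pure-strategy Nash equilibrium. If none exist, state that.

Mark each player's best response to every combination of opponents' strategies; a profile where every player is best-responding is a pure Nash equilibrium.
Faction A against Yes: payoffs 2, 4, 12, 9 → best response Amend.
Faction A against No: payoffs 2, 15, 12, 20 → best response Delay.
Faction A against Abstain: payoffs 15, 17, 12, 11 → best response Abstain.
Faction A against Amend: payoffs 14, 6, 20, 10 → best response Amend.
Faction B against No: payoffs 20, 12, 11, 18 → best response Yes.
Faction B against Abstain: payoffs 10, 2, 5, 13 → best response Amend.
Faction B against Amend: payoffs 3, 15, 2, 4 → best response No.
Faction B against Delay: payoffs 11, 14, 18, 5 → best response Abstain.
No profile is a mutual best response for all players.

No pure-strategy Nash equilibrium.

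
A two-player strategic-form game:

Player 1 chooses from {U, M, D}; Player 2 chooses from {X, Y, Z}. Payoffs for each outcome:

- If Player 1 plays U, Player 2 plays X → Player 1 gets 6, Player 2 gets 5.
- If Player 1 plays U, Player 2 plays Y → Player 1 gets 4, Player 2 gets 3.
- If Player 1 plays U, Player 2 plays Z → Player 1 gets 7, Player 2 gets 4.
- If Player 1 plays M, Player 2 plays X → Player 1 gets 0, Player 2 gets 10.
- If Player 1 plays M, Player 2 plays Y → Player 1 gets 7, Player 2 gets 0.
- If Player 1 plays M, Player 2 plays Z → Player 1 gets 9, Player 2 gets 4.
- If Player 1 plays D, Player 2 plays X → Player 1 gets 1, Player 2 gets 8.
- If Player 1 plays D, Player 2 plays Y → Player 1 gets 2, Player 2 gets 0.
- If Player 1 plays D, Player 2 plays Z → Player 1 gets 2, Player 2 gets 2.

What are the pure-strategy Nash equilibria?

The unique pure-strategy Nash equilibrium is (U, X).

Mark each player's best response to every combination of opponents' strategies; a profile where every player is best-responding is a pure Nash equilibrium.
Player 1 against X: payoffs 6, 0, 1 → best response U.
Player 1 against Y: payoffs 4, 7, 2 → best response M.
Player 1 against Z: payoffs 7, 9, 2 → best response M.
Player 2 against U: payoffs 5, 3, 4 → best response X.
Player 2 against M: payoffs 10, 0, 4 → best response X.
Player 2 against D: payoffs 8, 0, 2 → best response X.
Mutual best responses: (U, X).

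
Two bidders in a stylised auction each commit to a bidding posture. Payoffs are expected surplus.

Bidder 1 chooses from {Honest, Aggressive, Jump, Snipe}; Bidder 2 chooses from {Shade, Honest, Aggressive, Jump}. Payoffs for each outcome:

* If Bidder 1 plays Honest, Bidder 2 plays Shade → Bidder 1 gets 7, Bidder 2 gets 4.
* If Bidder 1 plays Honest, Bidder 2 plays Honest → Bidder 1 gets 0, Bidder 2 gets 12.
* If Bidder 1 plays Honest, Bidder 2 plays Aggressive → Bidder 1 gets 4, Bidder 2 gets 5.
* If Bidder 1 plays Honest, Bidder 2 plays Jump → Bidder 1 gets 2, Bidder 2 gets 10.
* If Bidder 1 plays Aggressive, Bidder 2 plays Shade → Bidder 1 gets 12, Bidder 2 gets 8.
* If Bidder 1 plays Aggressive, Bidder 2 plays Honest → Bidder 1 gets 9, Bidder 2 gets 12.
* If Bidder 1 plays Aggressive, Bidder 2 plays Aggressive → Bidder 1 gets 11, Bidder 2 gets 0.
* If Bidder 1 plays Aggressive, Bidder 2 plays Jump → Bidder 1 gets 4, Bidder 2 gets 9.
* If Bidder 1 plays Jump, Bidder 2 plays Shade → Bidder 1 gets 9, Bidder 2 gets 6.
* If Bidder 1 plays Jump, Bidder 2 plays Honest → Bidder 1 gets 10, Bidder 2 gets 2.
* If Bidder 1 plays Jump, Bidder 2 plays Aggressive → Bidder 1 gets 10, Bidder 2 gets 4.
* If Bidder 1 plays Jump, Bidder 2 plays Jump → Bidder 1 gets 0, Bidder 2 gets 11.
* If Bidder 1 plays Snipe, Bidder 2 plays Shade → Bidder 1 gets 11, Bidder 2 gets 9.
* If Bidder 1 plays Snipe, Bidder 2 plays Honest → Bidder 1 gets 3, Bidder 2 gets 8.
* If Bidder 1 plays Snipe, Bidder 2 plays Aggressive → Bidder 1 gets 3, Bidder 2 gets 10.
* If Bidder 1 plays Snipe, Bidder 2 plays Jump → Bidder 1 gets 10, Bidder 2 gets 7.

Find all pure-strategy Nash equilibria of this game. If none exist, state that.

There is no pure-strategy Nash equilibrium.

Bidder 1 against Shade: payoffs 7, 12, 9, 11 → best response Aggressive.
Bidder 1 against Honest: payoffs 0, 9, 10, 3 → best response Jump.
Bidder 1 against Aggressive: payoffs 4, 11, 10, 3 → best response Aggressive.
Bidder 1 against Jump: payoffs 2, 4, 0, 10 → best response Snipe.
Bidder 2 against Honest: payoffs 4, 12, 5, 10 → best response Honest.
Bidder 2 against Aggressive: payoffs 8, 12, 0, 9 → best response Honest.
Bidder 2 against Jump: payoffs 6, 2, 4, 11 → best response Jump.
Bidder 2 against Snipe: payoffs 9, 8, 10, 7 → best response Aggressive.
No profile is a mutual best response for all players.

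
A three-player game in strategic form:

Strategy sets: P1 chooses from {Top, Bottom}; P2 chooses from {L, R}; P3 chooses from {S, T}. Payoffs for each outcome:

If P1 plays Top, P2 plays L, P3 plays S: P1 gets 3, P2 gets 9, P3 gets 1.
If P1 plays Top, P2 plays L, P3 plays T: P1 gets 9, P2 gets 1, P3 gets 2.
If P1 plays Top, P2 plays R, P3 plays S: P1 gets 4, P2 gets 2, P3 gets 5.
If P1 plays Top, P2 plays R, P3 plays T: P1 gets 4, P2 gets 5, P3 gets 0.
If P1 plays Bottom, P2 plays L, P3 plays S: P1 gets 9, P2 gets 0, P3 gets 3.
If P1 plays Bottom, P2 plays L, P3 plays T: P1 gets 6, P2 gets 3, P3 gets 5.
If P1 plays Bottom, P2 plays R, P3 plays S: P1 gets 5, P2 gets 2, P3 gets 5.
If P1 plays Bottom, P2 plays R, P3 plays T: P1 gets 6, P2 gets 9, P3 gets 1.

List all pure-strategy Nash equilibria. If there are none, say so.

(Bottom, R, S)

P1 against (L, S): payoffs 3, 9 → best response Bottom.
P1 against (L, T): payoffs 9, 6 → best response Top.
P1 against (R, S): payoffs 4, 5 → best response Bottom.
P1 against (R, T): payoffs 4, 6 → best response Bottom.
P2 against (Top, S): payoffs 9, 2 → best response L.
P2 against (Top, T): payoffs 1, 5 → best response R.
P2 against (Bottom, S): payoffs 0, 2 → best response R.
P2 against (Bottom, T): payoffs 3, 9 → best response R.
P3 against (Top, L): payoffs 1, 2 → best response T.
P3 against (Top, R): payoffs 5, 0 → best response S.
P3 against (Bottom, L): payoffs 3, 5 → best response T.
P3 against (Bottom, R): payoffs 5, 1 → best response S.
Mutual best responses: (Bottom, R, S).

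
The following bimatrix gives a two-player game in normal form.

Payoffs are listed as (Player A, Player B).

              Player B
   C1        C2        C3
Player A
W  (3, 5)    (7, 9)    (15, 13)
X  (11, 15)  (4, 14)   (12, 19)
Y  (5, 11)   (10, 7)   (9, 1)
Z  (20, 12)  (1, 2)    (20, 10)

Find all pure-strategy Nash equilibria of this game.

(Z, C1)

Player A against C1: payoffs 3, 11, 5, 20 → best response Z.
Player A against C2: payoffs 7, 4, 10, 1 → best response Y.
Player A against C3: payoffs 15, 12, 9, 20 → best response Z.
Player B against W: payoffs 5, 9, 13 → best response C3.
Player B against X: payoffs 15, 14, 19 → best response C3.
Player B against Y: payoffs 11, 7, 1 → best response C1.
Player B against Z: payoffs 12, 2, 10 → best response C1.
Mutual best responses: (Z, C1).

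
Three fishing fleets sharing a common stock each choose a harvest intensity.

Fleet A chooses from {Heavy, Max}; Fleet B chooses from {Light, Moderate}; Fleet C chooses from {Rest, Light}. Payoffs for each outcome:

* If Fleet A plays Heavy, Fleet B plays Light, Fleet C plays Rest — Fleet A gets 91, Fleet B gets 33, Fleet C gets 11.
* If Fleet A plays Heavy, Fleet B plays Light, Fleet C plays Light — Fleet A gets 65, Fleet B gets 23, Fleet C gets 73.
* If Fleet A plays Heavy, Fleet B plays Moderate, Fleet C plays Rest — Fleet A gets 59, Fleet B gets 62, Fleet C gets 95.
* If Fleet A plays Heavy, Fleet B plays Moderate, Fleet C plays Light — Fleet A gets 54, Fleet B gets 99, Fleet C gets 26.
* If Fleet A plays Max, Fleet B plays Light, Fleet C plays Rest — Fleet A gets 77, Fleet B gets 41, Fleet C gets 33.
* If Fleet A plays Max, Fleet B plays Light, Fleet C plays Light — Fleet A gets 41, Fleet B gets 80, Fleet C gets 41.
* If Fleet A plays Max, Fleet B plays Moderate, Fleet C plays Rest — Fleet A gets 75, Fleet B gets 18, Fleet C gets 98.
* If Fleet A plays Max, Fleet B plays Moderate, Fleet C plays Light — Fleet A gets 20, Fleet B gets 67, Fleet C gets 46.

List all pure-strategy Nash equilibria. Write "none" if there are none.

No pure-strategy Nash equilibrium.

For each player, find the best response to each opponent profile; mutual best responses are the pure NE.
Fleet A against (Light, Rest): payoffs 91, 77 → best response Heavy.
Fleet A against (Light, Light): payoffs 65, 41 → best response Heavy.
Fleet A against (Moderate, Rest): payoffs 59, 75 → best response Max.
Fleet A against (Moderate, Light): payoffs 54, 20 → best response Heavy.
Fleet B against (Heavy, Rest): payoffs 33, 62 → best response Moderate.
Fleet B against (Heavy, Light): payoffs 23, 99 → best response Moderate.
Fleet B against (Max, Rest): payoffs 41, 18 → best response Light.
Fleet B against (Max, Light): payoffs 80, 67 → best response Light.
Fleet C against (Heavy, Light): payoffs 11, 73 → best response Light.
Fleet C against (Heavy, Moderate): payoffs 95, 26 → best response Rest.
Fleet C against (Max, Light): payoffs 33, 41 → best response Light.
Fleet C against (Max, Moderate): payoffs 98, 46 → best response Rest.
No profile is a mutual best response for all players.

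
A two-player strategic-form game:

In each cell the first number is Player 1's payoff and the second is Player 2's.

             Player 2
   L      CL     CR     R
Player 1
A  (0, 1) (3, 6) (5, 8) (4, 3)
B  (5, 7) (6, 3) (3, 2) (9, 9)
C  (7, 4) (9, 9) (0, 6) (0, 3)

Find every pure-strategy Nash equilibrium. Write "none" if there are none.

Player 1 against L: payoffs 0, 5, 7 → best response C.
Player 1 against CL: payoffs 3, 6, 9 → best response C.
Player 1 against CR: payoffs 5, 3, 0 → best response A.
Player 1 against R: payoffs 4, 9, 0 → best response B.
Player 2 against A: payoffs 1, 6, 8, 3 → best response CR.
Player 2 against B: payoffs 7, 3, 2, 9 → best response R.
Player 2 against C: payoffs 4, 9, 6, 3 → best response CL.
Mutual best responses: (A, CR); (B, R); (C, CL).

(A, CR) and (B, R) and (C, CL)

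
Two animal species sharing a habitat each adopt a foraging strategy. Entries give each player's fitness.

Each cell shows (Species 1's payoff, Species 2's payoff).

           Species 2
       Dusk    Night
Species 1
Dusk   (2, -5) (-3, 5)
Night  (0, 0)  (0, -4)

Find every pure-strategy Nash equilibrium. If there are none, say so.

No pure-strategy Nash equilibrium.

For each player, find the best response to each opponent profile; mutual best responses are the pure NE.
Species 1 against Dusk: payoffs 2, 0 → best response Dusk.
Species 1 against Night: payoffs -3, 0 → best response Night.
Species 2 against Dusk: payoffs -5, 5 → best response Night.
Species 2 against Night: payoffs 0, -4 → best response Dusk.
No profile is a mutual best response for all players.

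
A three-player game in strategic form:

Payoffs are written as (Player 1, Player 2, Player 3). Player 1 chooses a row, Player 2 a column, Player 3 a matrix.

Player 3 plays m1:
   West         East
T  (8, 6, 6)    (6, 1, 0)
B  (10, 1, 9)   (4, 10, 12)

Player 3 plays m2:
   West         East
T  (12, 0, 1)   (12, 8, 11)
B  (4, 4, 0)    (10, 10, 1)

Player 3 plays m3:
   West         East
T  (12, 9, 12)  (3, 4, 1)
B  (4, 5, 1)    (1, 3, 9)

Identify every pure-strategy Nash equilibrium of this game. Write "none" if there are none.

(T, West, m3) and (T, East, m2)

Player 1 against (West, m1): payoffs 8, 10 → best response B.
Player 1 against (West, m2): payoffs 12, 4 → best response T.
Player 1 against (West, m3): payoffs 12, 4 → best response T.
Player 1 against (East, m1): payoffs 6, 4 → best response T.
Player 1 against (East, m2): payoffs 12, 10 → best response T.
Player 1 against (East, m3): payoffs 3, 1 → best response T.
Player 2 against (T, m1): payoffs 6, 1 → best response West.
Player 2 against (T, m2): payoffs 0, 8 → best response East.
Player 2 against (T, m3): payoffs 9, 4 → best response West.
Player 2 against (B, m1): payoffs 1, 10 → best response East.
Player 2 against (B, m2): payoffs 4, 10 → best response East.
Player 2 against (B, m3): payoffs 5, 3 → best response West.
Player 3 against (T, West): payoffs 6, 1, 12 → best response m3.
Player 3 against (T, East): payoffs 0, 11, 1 → best response m2.
Player 3 against (B, West): payoffs 9, 0, 1 → best response m1.
Player 3 against (B, East): payoffs 12, 1, 9 → best response m1.
Mutual best responses: (T, West, m3); (T, East, m2).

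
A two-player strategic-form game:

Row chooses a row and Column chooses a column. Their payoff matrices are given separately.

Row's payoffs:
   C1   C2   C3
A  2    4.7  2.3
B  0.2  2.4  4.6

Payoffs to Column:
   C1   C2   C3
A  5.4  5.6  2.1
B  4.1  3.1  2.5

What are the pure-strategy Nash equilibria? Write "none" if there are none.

Row against C1: payoffs 2, 0.2 → best response A.
Row against C2: payoffs 4.7, 2.4 → best response A.
Row against C3: payoffs 2.3, 4.6 → best response B.
Column against A: payoffs 5.4, 5.6, 2.1 → best response C2.
Column against B: payoffs 4.1, 3.1, 2.5 → best response C1.
Mutual best responses: (A, C2).

(A, C2)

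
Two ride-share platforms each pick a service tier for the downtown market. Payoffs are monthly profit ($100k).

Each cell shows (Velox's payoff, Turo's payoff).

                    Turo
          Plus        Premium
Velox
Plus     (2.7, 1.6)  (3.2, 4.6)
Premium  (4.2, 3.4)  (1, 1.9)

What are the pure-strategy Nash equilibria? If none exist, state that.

Pure-strategy Nash equilibria: (Plus, Premium), (Premium, Plus)

(Plus, Plus): Velox can switch to Premium (2.7 → 4.2). Not NE.
(Plus, Premium): Velox gets 3.2, best alternative 1; Turo gets 4.6, best alternative 1.6. No profitable deviation — NE.
(Premium, Plus): Velox gets 4.2, best alternative 2.7; Turo gets 3.4, best alternative 1.9. No profitable deviation — NE.
(Premium, Premium): Velox can switch to Plus (1 → 3.2). Not NE.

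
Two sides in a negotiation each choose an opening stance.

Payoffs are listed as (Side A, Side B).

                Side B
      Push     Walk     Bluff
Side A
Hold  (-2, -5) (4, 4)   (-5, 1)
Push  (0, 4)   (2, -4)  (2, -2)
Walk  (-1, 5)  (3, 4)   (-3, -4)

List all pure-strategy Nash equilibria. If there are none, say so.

For each player, find the best response to each opponent profile; mutual best responses are the pure NE.
Side A against Push: payoffs -2, 0, -1 → best response Push.
Side A against Walk: payoffs 4, 2, 3 → best response Hold.
Side A against Bluff: payoffs -5, 2, -3 → best response Push.
Side B against Hold: payoffs -5, 4, 1 → best response Walk.
Side B against Push: payoffs 4, -4, -2 → best response Push.
Side B against Walk: payoffs 5, 4, -4 → best response Push.
Mutual best responses: (Hold, Walk); (Push, Push).

Pure-strategy Nash equilibria: (Hold, Walk); (Push, Push)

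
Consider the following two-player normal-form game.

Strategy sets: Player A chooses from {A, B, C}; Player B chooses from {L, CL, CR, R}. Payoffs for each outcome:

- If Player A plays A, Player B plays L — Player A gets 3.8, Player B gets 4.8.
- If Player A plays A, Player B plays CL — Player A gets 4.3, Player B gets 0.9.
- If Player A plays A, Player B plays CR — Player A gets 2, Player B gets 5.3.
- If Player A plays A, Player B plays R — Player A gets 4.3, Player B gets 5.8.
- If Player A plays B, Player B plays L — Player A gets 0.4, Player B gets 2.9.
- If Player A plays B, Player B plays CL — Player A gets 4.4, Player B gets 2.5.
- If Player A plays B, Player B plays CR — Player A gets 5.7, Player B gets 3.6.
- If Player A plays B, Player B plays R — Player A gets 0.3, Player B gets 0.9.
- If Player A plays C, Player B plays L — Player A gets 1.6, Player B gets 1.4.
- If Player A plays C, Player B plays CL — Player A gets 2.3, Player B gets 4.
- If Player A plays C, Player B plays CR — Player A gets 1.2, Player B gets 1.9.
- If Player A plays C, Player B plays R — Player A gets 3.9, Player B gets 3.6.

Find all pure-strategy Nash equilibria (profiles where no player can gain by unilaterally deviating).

(A, L): Player B can switch to CR (4.8 → 5.3). Not NE.
(A, CL): Player A can switch to B (4.3 → 4.4). Not NE.
(A, CR): Player A can switch to B (2 → 5.7). Not NE.
(A, R): Player A gets 4.3, best alternative 3.9; Player B gets 5.8, best alternative 5.3. No profitable deviation — NE.
(B, L): Player A can switch to A (0.4 → 3.8). Not NE.
(B, CL): Player B can switch to L (2.5 → 2.9). Not NE.
(B, CR): Player A gets 5.7, best alternative 2; Player B gets 3.6, best alternative 2.9. No profitable deviation — NE.
(B, R): Player A can switch to A (0.3 → 4.3). Not NE.
(C, L): Player A can switch to A (1.6 → 3.8). Not NE.
(C, CL): Player A can switch to A (2.3 → 4.3). Not NE.
(The remaining 2 profiles each have a profitable deviation by the same check.)

(A, R); (B, CR)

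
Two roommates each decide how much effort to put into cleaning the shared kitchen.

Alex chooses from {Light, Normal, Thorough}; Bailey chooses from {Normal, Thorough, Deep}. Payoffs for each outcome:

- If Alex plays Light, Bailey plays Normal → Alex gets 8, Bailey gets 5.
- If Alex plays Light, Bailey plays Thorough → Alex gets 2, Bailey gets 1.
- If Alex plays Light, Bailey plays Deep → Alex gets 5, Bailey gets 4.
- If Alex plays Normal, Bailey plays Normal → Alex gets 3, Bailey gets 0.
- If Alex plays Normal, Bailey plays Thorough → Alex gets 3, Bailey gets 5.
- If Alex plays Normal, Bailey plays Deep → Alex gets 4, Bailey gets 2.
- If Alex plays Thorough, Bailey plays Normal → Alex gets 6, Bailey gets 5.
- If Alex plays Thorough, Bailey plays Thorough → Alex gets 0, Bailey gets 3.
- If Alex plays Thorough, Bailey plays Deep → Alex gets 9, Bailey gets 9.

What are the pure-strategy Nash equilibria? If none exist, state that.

For each strategy profile, look for a profitable unilateral deviation.
(Light, Normal): Alex gets 8, best alternative 6; Bailey gets 5, best alternative 4. No profitable deviation — NE.
(Light, Thorough): Alex can switch to Normal (2 → 3). Not NE.
(Light, Deep): Alex can switch to Thorough (5 → 9). Not NE.
(Normal, Normal): Alex can switch to Light (3 → 8). Not NE.
(Normal, Thorough): Alex gets 3, best alternative 2; Bailey gets 5, best alternative 2. No profitable deviation — NE.
(Normal, Deep): Alex can switch to Light (4 → 5). Not NE.
(Thorough, Normal): Alex can switch to Light (6 → 8). Not NE.
(Thorough, Thorough): Alex can switch to Light (0 → 2). Not NE.
(Thorough, Deep): Alex gets 9, best alternative 5; Bailey gets 9, best alternative 5. No profitable deviation — NE.

Pure-strategy Nash equilibria: (Light, Normal) and (Normal, Thorough) and (Thorough, Deep)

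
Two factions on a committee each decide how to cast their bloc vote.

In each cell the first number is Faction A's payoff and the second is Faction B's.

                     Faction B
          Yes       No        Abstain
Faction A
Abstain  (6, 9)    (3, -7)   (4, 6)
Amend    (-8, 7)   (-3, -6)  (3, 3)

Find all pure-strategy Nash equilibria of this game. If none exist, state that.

Faction A against Yes: payoffs 6, -8 → best response Abstain.
Faction A against No: payoffs 3, -3 → best response Abstain.
Faction A against Abstain: payoffs 4, 3 → best response Abstain.
Faction B against Abstain: payoffs 9, -7, 6 → best response Yes.
Faction B against Amend: payoffs 7, -6, 3 → best response Yes.
Mutual best responses: (Abstain, Yes).

Pure NE: (Abstain, Yes)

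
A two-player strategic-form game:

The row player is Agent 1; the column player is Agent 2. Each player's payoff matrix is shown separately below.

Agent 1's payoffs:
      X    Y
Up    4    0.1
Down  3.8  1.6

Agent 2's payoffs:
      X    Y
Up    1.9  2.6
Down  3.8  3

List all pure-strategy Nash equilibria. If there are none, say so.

Agent 1 against X: payoffs 4, 3.8 → best response Up.
Agent 1 against Y: payoffs 0.1, 1.6 → best response Down.
Agent 2 against Up: payoffs 1.9, 2.6 → best response Y.
Agent 2 against Down: payoffs 3.8, 3 → best response X.
No profile is a mutual best response for all players.

This game has no pure Nash equilibrium.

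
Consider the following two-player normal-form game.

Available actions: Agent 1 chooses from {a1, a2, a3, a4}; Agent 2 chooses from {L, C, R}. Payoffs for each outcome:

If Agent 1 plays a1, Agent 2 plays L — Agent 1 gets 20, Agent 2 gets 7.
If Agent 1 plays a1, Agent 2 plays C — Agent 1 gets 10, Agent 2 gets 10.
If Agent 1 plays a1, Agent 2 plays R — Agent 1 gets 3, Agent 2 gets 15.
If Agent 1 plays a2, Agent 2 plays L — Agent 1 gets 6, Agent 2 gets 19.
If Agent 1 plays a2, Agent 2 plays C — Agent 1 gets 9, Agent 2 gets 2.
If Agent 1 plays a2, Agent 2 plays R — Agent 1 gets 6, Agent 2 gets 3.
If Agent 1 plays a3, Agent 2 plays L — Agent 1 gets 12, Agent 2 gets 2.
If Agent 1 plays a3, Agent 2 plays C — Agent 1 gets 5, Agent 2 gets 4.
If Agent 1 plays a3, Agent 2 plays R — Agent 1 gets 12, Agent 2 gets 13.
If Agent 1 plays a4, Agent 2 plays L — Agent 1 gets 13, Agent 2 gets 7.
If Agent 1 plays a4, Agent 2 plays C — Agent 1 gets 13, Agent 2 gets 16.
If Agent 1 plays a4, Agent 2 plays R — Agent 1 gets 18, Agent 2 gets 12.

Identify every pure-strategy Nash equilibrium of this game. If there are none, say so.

The unique pure-strategy Nash equilibrium is (a4, C).

Check each profile: it is a Nash equilibrium iff no player can strictly gain by switching unilaterally.
(a1, L): Agent 2 can switch to C (7 → 10). Not NE.
(a1, C): Agent 1 can switch to a4 (10 → 13). Not NE.
(a1, R): Agent 1 can switch to a2 (3 → 6). Not NE.
(a2, L): Agent 1 can switch to a1 (6 → 20). Not NE.
(a2, C): Agent 1 can switch to a1 (9 → 10). Not NE.
(a2, R): Agent 1 can switch to a3 (6 → 12). Not NE.
(a3, L): Agent 1 can switch to a1 (12 → 20). Not NE.
(a3, C): Agent 1 can switch to a1 (5 → 10). Not NE.
(a3, R): Agent 1 can switch to a4 (12 → 18). Not NE.
(a4, L): Agent 1 can switch to a1 (13 → 20). Not NE.
(a4, C): Agent 1 gets 13, best alternative 10; Agent 2 gets 16, best alternative 12. No profitable deviation — NE.
(The remaining 1 profile has a profitable deviation by the same check.)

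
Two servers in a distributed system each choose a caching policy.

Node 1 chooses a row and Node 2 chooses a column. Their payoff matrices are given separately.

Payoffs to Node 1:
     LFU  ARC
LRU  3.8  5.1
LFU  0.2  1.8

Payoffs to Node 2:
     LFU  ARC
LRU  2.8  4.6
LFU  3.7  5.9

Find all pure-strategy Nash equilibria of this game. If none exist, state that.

(LRU, LFU): Node 2 can switch to ARC (2.8 → 4.6). Not NE.
(LRU, ARC): Node 1 gets 5.1, best alternative 1.8; Node 2 gets 4.6, best alternative 2.8. No profitable deviation — NE.
(LFU, LFU): Node 1 can switch to LRU (0.2 → 3.8). Not NE.
(LFU, ARC): Node 1 can switch to LRU (1.8 → 5.1). Not NE.

The unique pure-strategy Nash equilibrium is (LRU, ARC).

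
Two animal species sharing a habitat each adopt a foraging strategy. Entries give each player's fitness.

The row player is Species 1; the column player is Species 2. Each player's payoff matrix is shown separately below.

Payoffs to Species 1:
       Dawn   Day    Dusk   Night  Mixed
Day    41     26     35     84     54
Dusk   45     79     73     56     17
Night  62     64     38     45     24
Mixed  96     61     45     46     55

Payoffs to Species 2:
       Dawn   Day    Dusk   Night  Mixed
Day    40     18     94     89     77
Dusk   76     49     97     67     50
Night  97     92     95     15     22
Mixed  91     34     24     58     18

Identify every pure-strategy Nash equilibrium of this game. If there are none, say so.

The pure Nash equilibria are (Dusk, Dusk); (Mixed, Dawn).

(Day, Dawn): Species 1 can switch to Dusk (41 → 45). Not NE.
(Day, Day): Species 1 can switch to Dusk (26 → 79). Not NE.
(Day, Dusk): Species 1 can switch to Dusk (35 → 73). Not NE.
(Day, Night): Species 2 can switch to Dusk (89 → 94). Not NE.
(Day, Mixed): Species 1 can switch to Mixed (54 → 55). Not NE.
(Dusk, Dawn): Species 1 can switch to Night (45 → 62). Not NE.
(Dusk, Day): Species 2 can switch to Dawn (49 → 76). Not NE.
(Dusk, Dusk): Species 1 gets 73, best alternative 45; Species 2 gets 97, best alternative 76. No profitable deviation — NE.
(Dusk, Night): Species 1 can switch to Day (56 → 84). Not NE.
(Mixed, Dawn): Species 1 gets 96, best alternative 62; Species 2 gets 91, best alternative 58. No profitable deviation — NE.
(The remaining 10 profiles each have a profitable deviation by the same check.)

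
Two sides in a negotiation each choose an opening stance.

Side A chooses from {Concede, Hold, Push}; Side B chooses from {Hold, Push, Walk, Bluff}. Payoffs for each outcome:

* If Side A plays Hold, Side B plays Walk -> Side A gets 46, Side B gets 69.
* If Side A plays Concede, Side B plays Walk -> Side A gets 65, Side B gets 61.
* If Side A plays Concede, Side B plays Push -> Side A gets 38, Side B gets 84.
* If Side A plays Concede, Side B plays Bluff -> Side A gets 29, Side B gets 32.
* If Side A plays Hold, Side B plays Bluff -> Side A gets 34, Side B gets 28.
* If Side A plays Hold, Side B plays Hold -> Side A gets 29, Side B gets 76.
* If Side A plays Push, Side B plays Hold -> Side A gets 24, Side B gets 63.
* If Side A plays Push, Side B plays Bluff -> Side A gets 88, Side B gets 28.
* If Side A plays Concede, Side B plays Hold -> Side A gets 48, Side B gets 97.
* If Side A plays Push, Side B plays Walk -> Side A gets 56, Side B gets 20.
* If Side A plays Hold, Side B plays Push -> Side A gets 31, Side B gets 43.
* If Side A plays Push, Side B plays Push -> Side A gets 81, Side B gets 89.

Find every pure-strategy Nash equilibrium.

The pure Nash equilibria are (Concede, Hold), (Push, Push).

Side A against Hold: payoffs 48, 29, 24 → best response Concede.
Side A against Push: payoffs 38, 31, 81 → best response Push.
Side A against Walk: payoffs 65, 46, 56 → best response Concede.
Side A against Bluff: payoffs 29, 34, 88 → best response Push.
Side B against Concede: payoffs 97, 84, 61, 32 → best response Hold.
Side B against Hold: payoffs 76, 43, 69, 28 → best response Hold.
Side B against Push: payoffs 63, 89, 20, 28 → best response Push.
Mutual best responses: (Concede, Hold); (Push, Push).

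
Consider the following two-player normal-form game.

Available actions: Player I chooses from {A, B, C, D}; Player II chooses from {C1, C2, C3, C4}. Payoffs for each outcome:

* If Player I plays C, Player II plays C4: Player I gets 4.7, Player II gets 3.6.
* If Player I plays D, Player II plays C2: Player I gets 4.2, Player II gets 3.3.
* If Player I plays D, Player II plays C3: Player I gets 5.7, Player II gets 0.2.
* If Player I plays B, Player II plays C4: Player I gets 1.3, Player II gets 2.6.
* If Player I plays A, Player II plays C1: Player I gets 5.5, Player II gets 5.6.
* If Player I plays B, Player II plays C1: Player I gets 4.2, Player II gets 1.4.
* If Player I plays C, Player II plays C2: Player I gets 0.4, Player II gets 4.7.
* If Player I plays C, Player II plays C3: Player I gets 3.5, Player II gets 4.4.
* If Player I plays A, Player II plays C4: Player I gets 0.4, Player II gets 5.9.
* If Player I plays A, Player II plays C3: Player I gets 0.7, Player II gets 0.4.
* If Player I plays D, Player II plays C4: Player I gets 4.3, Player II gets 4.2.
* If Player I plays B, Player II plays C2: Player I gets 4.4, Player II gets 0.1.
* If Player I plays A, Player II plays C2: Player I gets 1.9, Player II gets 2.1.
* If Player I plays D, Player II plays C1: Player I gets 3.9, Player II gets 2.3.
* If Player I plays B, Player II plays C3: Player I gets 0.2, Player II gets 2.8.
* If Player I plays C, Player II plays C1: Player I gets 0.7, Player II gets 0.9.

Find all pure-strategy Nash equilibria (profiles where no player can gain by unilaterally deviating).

(A, C1): Player II can switch to C4 (5.6 → 5.9). Not NE.
(A, C2): Player I can switch to B (1.9 → 4.4). Not NE.
(A, C3): Player I can switch to C (0.7 → 3.5). Not NE.
(A, C4): Player I can switch to B (0.4 → 1.3). Not NE.
(B, C1): Player I can switch to A (4.2 → 5.5). Not NE.
(B, C2): Player II can switch to C1 (0.1 → 1.4). Not NE.
(The remaining 10 profiles each have a profitable deviation by the same check.)

This game has no pure Nash equilibrium.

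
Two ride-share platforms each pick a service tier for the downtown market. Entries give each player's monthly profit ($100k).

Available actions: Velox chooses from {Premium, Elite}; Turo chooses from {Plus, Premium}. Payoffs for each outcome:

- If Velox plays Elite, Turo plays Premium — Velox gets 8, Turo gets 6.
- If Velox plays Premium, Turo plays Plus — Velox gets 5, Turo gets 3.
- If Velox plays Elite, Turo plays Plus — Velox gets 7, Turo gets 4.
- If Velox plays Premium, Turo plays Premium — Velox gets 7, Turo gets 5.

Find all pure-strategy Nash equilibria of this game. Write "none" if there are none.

Pure NE: (Elite, Premium)

(Premium, Plus): Velox can switch to Elite (5 → 7). Not NE.
(Premium, Premium): Velox can switch to Elite (7 → 8). Not NE.
(Elite, Plus): Turo can switch to Premium (4 → 6). Not NE.
(Elite, Premium): Velox gets 8, best alternative 7; Turo gets 6, best alternative 4. No profitable deviation — NE.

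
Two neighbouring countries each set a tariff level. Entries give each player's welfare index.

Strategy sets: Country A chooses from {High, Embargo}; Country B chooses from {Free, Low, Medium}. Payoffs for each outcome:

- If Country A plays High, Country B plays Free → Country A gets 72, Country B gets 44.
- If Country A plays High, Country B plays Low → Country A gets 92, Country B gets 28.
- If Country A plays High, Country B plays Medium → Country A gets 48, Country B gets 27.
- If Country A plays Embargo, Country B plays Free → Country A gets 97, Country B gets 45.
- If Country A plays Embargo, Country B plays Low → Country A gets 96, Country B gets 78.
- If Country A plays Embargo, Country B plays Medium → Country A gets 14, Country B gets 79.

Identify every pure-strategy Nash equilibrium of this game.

Country A against Free: payoffs 72, 97 → best response Embargo.
Country A against Low: payoffs 92, 96 → best response Embargo.
Country A against Medium: payoffs 48, 14 → best response High.
Country B against High: payoffs 44, 28, 27 → best response Free.
Country B against Embargo: payoffs 45, 78, 79 → best response Medium.
No profile is a mutual best response for all players.

This game has no pure Nash equilibrium.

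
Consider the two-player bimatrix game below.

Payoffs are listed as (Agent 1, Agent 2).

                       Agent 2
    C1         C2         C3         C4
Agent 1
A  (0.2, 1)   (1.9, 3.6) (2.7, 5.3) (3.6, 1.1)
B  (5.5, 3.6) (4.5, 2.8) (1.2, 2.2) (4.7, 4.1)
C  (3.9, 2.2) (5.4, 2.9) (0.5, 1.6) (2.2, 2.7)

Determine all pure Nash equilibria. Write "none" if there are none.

Agent 1 against C1: payoffs 0.2, 5.5, 3.9 → best response B.
Agent 1 against C2: payoffs 1.9, 4.5, 5.4 → best response C.
Agent 1 against C3: payoffs 2.7, 1.2, 0.5 → best response A.
Agent 1 against C4: payoffs 3.6, 4.7, 2.2 → best response B.
Agent 2 against A: payoffs 1, 3.6, 5.3, 1.1 → best response C3.
Agent 2 against B: payoffs 3.6, 2.8, 2.2, 4.1 → best response C4.
Agent 2 against C: payoffs 2.2, 2.9, 1.6, 2.7 → best response C2.
Mutual best responses: (A, C3); (B, C4); (C, C2).

Pure-strategy Nash equilibria: (A, C3), (B, C4), (C, C2)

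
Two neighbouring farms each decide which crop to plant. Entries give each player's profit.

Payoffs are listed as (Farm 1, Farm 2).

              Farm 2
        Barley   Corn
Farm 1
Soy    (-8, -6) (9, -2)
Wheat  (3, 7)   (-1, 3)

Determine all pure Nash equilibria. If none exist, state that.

(Soy, Corn) and (Wheat, Barley)

Farm 1 against Barley: payoffs -8, 3 → best response Wheat.
Farm 1 against Corn: payoffs 9, -1 → best response Soy.
Farm 2 against Soy: payoffs -6, -2 → best response Corn.
Farm 2 against Wheat: payoffs 7, 3 → best response Barley.
Mutual best responses: (Soy, Corn); (Wheat, Barley).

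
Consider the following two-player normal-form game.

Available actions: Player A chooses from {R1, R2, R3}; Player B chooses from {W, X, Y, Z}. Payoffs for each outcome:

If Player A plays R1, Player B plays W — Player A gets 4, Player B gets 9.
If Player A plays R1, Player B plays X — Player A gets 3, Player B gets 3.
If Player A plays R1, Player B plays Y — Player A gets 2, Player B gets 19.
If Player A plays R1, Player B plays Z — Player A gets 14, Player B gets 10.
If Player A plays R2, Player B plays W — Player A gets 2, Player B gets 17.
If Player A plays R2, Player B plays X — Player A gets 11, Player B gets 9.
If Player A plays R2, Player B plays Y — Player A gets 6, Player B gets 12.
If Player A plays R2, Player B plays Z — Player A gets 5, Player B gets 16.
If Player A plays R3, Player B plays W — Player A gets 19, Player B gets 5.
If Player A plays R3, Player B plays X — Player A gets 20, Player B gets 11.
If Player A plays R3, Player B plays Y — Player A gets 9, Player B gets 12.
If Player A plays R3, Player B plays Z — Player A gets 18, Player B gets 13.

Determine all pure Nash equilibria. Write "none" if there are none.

The unique pure-strategy Nash equilibrium is (R3, Z).

Player A against W: payoffs 4, 2, 19 → best response R3.
Player A against X: payoffs 3, 11, 20 → best response R3.
Player A against Y: payoffs 2, 6, 9 → best response R3.
Player A against Z: payoffs 14, 5, 18 → best response R3.
Player B against R1: payoffs 9, 3, 19, 10 → best response Y.
Player B against R2: payoffs 17, 9, 12, 16 → best response W.
Player B against R3: payoffs 5, 11, 12, 13 → best response Z.
Mutual best responses: (R3, Z).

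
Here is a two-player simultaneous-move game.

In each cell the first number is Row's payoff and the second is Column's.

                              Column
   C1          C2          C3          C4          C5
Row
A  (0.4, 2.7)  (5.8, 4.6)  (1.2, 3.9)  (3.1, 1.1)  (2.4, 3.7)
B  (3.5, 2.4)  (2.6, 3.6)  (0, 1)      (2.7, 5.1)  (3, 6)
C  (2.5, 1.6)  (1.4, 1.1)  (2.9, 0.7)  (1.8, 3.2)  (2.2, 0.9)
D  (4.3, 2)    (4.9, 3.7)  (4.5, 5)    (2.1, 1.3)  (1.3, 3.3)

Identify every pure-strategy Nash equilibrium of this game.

(A, C1): Row can switch to B (0.4 → 3.5). Not NE.
(A, C2): Row gets 5.8, best alternative 4.9; Column gets 4.6, best alternative 3.9. No profitable deviation — NE.
(A, C3): Row can switch to C (1.2 → 2.9). Not NE.
(A, C4): Column can switch to C1 (1.1 → 2.7). Not NE.
(A, C5): Row can switch to B (2.4 → 3). Not NE.
(B, C1): Row can switch to D (3.5 → 4.3). Not NE.
(B, C2): Row can switch to A (2.6 → 5.8). Not NE.
(B, C3): Row can switch to A (0 → 1.2). Not NE.
(B, C4): Row can switch to A (2.7 → 3.1). Not NE.
(B, C5): Row gets 3, best alternative 2.4; Column gets 6, best alternative 5.1. No profitable deviation — NE.
(C, C1): Row can switch to B (2.5 → 3.5). Not NE.
(C, C2): Row can switch to A (1.4 → 5.8). Not NE.
(C, C3): Row can switch to D (2.9 → 4.5). Not NE.
(C, C4): Row can switch to A (1.8 → 3.1). Not NE.
(D, C3): Row gets 4.5, best alternative 2.9; Column gets 5, best alternative 3.7. No profitable deviation — NE.
(The remaining 5 profiles each have a profitable deviation by the same check.)

(A, C2); (B, C5); (D, C3)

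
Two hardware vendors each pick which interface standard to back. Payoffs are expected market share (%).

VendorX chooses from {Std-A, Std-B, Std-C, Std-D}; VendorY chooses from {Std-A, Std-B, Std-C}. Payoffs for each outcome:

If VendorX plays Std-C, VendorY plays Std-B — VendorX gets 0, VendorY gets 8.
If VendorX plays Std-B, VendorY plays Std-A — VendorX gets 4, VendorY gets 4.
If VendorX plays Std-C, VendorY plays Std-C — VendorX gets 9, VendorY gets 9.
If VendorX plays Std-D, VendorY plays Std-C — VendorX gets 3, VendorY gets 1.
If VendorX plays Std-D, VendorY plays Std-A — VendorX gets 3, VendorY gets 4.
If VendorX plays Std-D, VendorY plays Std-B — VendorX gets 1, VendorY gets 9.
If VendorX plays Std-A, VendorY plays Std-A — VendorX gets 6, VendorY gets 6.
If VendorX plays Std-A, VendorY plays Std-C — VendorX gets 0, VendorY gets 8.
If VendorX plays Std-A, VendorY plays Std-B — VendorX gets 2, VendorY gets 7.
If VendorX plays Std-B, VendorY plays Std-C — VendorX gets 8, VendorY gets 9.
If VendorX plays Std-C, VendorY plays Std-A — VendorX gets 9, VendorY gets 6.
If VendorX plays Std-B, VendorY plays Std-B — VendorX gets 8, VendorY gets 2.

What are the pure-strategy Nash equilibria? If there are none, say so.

(Std-C, Std-C)

Mark each player's best response to every combination of opponents' strategies; a profile where every player is best-responding is a pure Nash equilibrium.
VendorX against Std-A: payoffs 6, 4, 9, 3 → best response Std-C.
VendorX against Std-B: payoffs 2, 8, 0, 1 → best response Std-B.
VendorX against Std-C: payoffs 0, 8, 9, 3 → best response Std-C.
VendorY against Std-A: payoffs 6, 7, 8 → best response Std-C.
VendorY against Std-B: payoffs 4, 2, 9 → best response Std-C.
VendorY against Std-C: payoffs 6, 8, 9 → best response Std-C.
VendorY against Std-D: payoffs 4, 9, 1 → best response Std-B.
Mutual best responses: (Std-C, Std-C).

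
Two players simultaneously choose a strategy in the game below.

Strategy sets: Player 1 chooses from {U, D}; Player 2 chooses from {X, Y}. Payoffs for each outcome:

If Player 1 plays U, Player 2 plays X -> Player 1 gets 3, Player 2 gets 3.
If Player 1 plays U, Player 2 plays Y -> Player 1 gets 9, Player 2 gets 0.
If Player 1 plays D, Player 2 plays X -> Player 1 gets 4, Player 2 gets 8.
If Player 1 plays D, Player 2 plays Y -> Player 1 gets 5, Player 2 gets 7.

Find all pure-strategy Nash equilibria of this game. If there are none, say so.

Player 1 against X: payoffs 3, 4 → best response D.
Player 1 against Y: payoffs 9, 5 → best response U.
Player 2 against U: payoffs 3, 0 → best response X.
Player 2 against D: payoffs 8, 7 → best response X.
Mutual best responses: (D, X).

Pure NE: (D, X)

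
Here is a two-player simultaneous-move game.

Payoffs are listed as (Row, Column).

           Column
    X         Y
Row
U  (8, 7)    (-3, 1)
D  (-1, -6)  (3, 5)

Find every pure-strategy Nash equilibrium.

(U, X): Row gets 8, best alternative -1; Column gets 7, best alternative 1. No profitable deviation — NE.
(U, Y): Row can switch to D (-3 → 3). Not NE.
(D, X): Row can switch to U (-1 → 8). Not NE.
(D, Y): Row gets 3, best alternative -3; Column gets 5, best alternative -6. No profitable deviation — NE.

Pure-strategy Nash equilibria: (U, X); (D, Y)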